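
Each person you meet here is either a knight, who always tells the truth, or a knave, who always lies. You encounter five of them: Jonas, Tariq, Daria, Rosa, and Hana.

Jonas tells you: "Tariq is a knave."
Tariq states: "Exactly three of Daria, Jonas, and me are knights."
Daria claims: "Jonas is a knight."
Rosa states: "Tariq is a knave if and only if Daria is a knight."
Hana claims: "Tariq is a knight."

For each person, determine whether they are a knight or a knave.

Consider Jonas. Suppose Jonas is a knave.
Then no assignment of the remaining roles makes every statement match its speaker's type — contradiction.
So Jonas is a knight.
With that fixed, Daria's statement is true, so Daria is a knight.
Consider Tariq. Suppose Tariq is a knight.
Then Jonas's statement comes out false, contradicting Jonas being a knight.
So Tariq is a knave.
With that fixed, Rosa's statement is true, so Rosa is a knight.
With that fixed, Hana's statement is false, so Hana is a knave.

Jonas: knight, Tariq: knave, Daria: knight, Rosa: knight, Hana: knave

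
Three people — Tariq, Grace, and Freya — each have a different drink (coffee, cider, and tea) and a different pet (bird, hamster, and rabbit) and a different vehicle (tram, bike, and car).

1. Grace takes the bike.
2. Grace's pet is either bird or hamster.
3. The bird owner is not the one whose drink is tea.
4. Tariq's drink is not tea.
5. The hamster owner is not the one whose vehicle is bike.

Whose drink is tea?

Freya

With clues 1–4, Tariq is impossible for the one with drink tea.
With clues 1–5, Grace is impossible for the one with drink tea.
That leaves Freya.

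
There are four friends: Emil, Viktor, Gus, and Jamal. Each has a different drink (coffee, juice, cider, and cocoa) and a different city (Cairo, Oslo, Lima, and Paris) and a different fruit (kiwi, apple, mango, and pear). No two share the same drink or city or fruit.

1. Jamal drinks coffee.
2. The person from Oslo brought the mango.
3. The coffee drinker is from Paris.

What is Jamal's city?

With clues 1–3, Cairo, Lima, and Oslo are impossible for Jamal's city.
That leaves Paris.

Paris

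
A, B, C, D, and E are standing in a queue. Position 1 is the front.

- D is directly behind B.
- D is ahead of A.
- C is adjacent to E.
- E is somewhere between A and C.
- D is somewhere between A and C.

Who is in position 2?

With clues 1–2, A is ruled out for position 2.
With clues 1–3, B is ruled out for position 2.
With clues 1–4, C is ruled out for position 2.
With clues 1–5, D is ruled out for position 2.
So position 2 is E.

E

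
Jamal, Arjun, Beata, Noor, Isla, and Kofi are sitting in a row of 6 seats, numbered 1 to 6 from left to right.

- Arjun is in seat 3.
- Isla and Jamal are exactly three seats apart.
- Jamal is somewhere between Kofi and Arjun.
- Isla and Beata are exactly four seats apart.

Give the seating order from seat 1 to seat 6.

From clue 1: Arjun → seat 3.
From clues 1–2: Jamal is in {1,2,4,5}.
From clues 1–3: Jamal is in {2,4,5}.
From clues 1–4: Isla → seat 1, Noor → seat 2, Jamal → seat 4, Beata → seat 5, Kofi → seat 6.

Isla, Noor, Arjun, Jamal, Beata, Kofi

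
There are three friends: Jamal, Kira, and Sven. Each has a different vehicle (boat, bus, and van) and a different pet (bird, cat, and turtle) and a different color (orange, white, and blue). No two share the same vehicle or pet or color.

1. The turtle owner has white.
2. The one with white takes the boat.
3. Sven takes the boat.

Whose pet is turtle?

Sven

With clues 1–3, Jamal and Kira are impossible for the one with pet turtle.
That leaves Sven.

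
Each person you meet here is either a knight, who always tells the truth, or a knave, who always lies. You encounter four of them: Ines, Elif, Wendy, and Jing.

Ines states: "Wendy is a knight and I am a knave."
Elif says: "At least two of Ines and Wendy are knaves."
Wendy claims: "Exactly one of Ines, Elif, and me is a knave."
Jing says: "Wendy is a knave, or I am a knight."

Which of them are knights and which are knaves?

Consider Ines. Suppose Ines is a knight.
Then Ines's own statement would have to be true, but it can't be — contradiction.
So Ines is a knave.
Consider Elif. Suppose Elif is a knave.
Then no assignment of the remaining roles makes every statement match its speaker's type — contradiction.
So Elif is a knight.
Consider Wendy. Suppose Wendy is a knight.
Then Ines's statement comes out true, contradicting Ines being a knave.
So Wendy is a knave.
With that fixed, Jing's statement is true, so Jing is a knight.

Ines: knave, Elif: knight, Wendy: knave, Jing: knight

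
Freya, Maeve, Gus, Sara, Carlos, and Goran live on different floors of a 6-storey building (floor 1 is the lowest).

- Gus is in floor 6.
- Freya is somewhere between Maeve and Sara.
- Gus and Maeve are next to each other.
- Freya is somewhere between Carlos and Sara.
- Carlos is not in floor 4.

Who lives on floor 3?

With clue 1, Gus is ruled out for floor 3.
With clues 1–3, Maeve is ruled out for floor 3.
With clues 1–4, Sara is ruled out for floor 3.
With clues 1–5, Freya and Goran are ruled out for floor 3.
So floor 3 is Carlos.

Carlos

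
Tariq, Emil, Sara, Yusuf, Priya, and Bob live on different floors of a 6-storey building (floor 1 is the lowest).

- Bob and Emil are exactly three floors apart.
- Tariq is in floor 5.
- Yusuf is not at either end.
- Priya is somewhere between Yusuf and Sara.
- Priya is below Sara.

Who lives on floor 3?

Priya

With clues 1–2, Tariq is ruled out for floor 3.
With clues 1–4, Sara and Yusuf are ruled out for floor 3.
With clues 1–5, Bob and Emil are ruled out for floor 3.
So floor 3 is Priya.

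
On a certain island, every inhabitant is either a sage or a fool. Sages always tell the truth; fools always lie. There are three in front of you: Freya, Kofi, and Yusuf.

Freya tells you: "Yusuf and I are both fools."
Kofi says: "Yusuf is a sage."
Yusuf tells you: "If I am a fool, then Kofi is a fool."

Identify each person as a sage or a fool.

Consider Freya. Suppose Freya is a sage.
Then Freya's own statement would have to be true, but it can't be — contradiction.
So Freya is a fool.
Consider Kofi. Suppose Kofi is a fool.
Then no assignment of the remaining roles makes every statement match its speaker's type — contradiction.
So Kofi is a sage.
Consider Yusuf. Suppose Yusuf is a fool.
Then Freya's statement comes out true, contradicting Freya being a fool.
So Yusuf is a sage.

Freya: fool, Kofi: sage, Yusuf: sage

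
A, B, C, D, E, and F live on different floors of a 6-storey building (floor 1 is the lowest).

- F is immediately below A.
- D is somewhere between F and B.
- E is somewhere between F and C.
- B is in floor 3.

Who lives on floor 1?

C

With clue 1, A is ruled out for floor 1.
With clues 1–2, D is ruled out for floor 1.
With clues 1–3, E is ruled out for floor 1.
With clues 1–4, B and F are ruled out for floor 1.
So floor 1 is C.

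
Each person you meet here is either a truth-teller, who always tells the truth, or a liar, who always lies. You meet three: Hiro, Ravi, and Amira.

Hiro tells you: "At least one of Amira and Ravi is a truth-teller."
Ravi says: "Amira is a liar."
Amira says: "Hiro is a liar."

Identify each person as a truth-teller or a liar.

Hiro: truth-teller, Ravi: truth-teller, Amira: liar

Consider Hiro. Suppose Hiro is a liar.
Then no assignment of the remaining roles makes every statement match its speaker's type — contradiction.
So Hiro is a truth-teller.
With that fixed, Amira's statement is false, so Amira is a liar.
With that fixed, Ravi's statement is true, so Ravi is a truth-teller.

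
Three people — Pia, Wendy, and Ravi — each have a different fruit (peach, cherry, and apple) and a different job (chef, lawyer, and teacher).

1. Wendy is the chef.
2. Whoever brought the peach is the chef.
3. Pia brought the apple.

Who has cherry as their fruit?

Ravi

With clues 1–2, Wendy is impossible for the one with fruit cherry.
With clues 1–3, Pia is impossible for the one with fruit cherry.
That leaves Ravi.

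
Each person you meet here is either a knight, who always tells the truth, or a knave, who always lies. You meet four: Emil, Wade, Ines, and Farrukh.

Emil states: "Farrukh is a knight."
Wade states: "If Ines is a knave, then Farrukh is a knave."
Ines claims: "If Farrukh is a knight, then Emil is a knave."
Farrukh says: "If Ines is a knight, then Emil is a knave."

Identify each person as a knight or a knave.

Consider Emil. Suppose Emil is a knave.
Then no assignment of the remaining roles makes every statement match its speaker's type — contradiction.
So Emil is a knight.
Consider Wade. Suppose Wade is a knight.
Then no assignment of the remaining roles makes every statement match its speaker's type — contradiction.
So Wade is a knave.
Consider Ines. Suppose Ines is a knight.
Then Wade's statement comes out true, contradicting Wade being a knave.
So Ines is a knave.
With that fixed, Farrukh's statement is true, so Farrukh is a knight.

Emil: knight, Wade: knave, Ines: knave, Farrukh: knight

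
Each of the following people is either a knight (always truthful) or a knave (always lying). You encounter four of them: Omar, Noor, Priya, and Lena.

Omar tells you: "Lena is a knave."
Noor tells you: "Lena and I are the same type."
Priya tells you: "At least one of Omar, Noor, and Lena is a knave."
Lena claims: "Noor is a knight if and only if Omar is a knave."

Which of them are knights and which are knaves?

Consider Omar. Suppose Omar is a knight.
Then no assignment of the remaining roles makes every statement match its speaker's type — contradiction.
So Omar is a knave.
With that fixed, Priya's statement is true, so Priya is a knight.
Consider Noor. Suppose Noor is a knave.
Then no assignment of the remaining roles makes every statement match its speaker's type — contradiction.
So Noor is a knight.
With that fixed, Lena's statement is true, so Lena is a knight.

Omar: knave, Noor: knight, Priya: knight, Lena: knight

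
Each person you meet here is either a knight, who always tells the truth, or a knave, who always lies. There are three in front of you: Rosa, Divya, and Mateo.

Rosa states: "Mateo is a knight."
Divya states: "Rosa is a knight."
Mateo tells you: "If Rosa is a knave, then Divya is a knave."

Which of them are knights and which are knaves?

Consider Rosa. Suppose Rosa is a knave.
Then no assignment of the remaining roles makes every statement match its speaker's type — contradiction.
So Rosa is a knight.
With that fixed, Divya's statement is true, so Divya is a knight.
With that fixed, Mateo's statement is true, so Mateo is a knight.

Rosa: knight, Divya: knight, Mateo: knight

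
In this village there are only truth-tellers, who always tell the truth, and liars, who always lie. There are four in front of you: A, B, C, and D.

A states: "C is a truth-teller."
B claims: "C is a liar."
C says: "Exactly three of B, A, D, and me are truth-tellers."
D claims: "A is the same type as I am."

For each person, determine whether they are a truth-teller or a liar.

Consider A. Suppose A is a liar.
Then whichever role D has, D's statement has the wrong truth value — contradiction.
So A is a truth-teller.
Consider B. Suppose B is a truth-teller.
Then no assignment of the remaining roles makes every statement match its speaker's type — contradiction.
So B is a liar.
Consider C. Suppose C is a liar.
Then A's statement comes out false, contradicting A being a truth-teller.
So C is a truth-teller.
Consider D. Suppose D is a liar.
Then C's statement comes out false, contradicting C being a truth-teller.
So D is a truth-teller.

A: truth-teller, B: liar, C: truth-teller, D: truth-teller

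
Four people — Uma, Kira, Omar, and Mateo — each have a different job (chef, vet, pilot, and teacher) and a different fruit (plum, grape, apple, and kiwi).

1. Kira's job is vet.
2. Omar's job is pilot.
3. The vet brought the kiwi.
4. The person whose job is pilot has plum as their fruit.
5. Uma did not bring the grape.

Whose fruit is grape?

With clues 1–3, Kira is impossible for the one with fruit grape.
With clues 1–4, Omar is impossible for the one with fruit grape.
With clues 1–5, Uma is impossible for the one with fruit grape.
That leaves Mateo.

Mateo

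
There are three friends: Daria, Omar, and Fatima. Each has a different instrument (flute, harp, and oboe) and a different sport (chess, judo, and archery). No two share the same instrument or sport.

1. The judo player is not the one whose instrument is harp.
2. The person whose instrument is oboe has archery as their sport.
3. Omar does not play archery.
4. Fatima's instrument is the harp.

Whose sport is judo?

Omar

With clues 1–4, Daria and Fatima are impossible for the one with sport judo.
That leaves Omar.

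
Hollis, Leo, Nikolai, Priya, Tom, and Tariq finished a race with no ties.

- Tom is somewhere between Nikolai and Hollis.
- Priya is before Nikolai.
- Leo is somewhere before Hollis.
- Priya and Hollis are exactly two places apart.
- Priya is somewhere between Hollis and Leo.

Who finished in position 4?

With clues 1–4, Leo and Nikolai are ruled out for place 4.
With clues 1–5, Priya, Tariq, and Tom are ruled out for place 4.
So place 4 is Hollis.

Hollis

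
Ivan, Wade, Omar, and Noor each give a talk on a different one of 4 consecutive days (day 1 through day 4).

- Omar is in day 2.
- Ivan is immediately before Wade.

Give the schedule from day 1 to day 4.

Noor, Omar, Ivan, Wade

From clue 1: Omar → day 2.
From clues 1–2: Noor → day 1, Ivan → day 3, Wade → day 4.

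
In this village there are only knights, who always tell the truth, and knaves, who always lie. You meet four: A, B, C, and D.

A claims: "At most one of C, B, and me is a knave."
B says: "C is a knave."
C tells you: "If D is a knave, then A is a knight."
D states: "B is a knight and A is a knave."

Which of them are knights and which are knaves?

Consider A. Suppose A is a knave.
Then no assignment of the remaining roles makes every statement match its speaker's type — contradiction.
So A is a knight.
With that fixed, C's statement is true, so C is a knight.
With that fixed, D's statement is false, so D is a knave.
With that fixed, B's statement is false, so B is a knave.

A: knight, B: knave, C: knight, D: knave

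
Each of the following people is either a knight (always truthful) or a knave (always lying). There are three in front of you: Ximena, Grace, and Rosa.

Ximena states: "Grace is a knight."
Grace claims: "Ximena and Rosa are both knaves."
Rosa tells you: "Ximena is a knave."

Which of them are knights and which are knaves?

Consider Ximena. Suppose Ximena is a knight.
Then no assignment of the remaining roles makes every statement match its speaker's type — contradiction.
So Ximena is a knave.
With that fixed, Rosa's statement is true, so Rosa is a knight.
With that fixed, Grace's statement is false, so Grace is a knave.

Ximena: knave, Grace: knave, Rosa: knight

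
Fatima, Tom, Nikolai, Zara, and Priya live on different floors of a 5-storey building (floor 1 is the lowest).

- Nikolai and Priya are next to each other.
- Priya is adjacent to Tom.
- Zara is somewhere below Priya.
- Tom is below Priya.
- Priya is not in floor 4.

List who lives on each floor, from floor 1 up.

Zara, Tom, Priya, Nikolai, Fatima

From clues 1–2: Priya is in {2,3,4}.
From clues 1–3: Zara is in {1,2}.
From clues 1–4: Tom is in {2,3}.
From clues 1–5: Zara → floor 1, Tom → floor 2, Priya → floor 3, Nikolai → floor 4, Fatima → floor 5.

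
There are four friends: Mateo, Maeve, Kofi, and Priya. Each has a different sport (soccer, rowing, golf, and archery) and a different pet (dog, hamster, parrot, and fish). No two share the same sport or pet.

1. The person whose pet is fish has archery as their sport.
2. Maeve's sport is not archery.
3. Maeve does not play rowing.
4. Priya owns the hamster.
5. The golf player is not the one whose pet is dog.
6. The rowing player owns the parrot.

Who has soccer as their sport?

With clues 1–6, Kofi, Mateo, and Priya are impossible for the one with sport soccer.
That leaves Maeve.

Maeve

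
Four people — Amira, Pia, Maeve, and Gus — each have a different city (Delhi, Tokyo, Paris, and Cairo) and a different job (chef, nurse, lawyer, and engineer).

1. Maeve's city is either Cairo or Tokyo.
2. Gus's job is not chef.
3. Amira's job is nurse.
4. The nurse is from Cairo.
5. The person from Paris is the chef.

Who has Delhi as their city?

Clue 1 rules out Maeve for the one with city Delhi.
With clues 1–4, Amira is impossible for the one with city Delhi.
With clues 1–5, Pia is impossible for the one with city Delhi.
That leaves Gus.

Gus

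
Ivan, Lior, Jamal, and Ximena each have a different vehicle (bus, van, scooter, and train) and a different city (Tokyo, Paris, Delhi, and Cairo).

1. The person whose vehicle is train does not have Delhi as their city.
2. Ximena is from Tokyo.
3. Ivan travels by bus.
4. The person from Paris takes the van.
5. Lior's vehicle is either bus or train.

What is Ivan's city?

Delhi

With clues 1–2, Tokyo is impossible for Ivan's city.
With clues 1–4, Paris is impossible for Ivan's city.
With clues 1–5, Cairo is impossible for Ivan's city.
That leaves Delhi.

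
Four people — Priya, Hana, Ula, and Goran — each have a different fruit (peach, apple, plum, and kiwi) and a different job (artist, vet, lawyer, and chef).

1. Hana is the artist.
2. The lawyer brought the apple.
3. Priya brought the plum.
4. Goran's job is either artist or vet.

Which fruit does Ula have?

apple

With clues 1–3, plum is impossible for Ula's fruit.
With clues 1–4, kiwi and peach are impossible for Ula's fruit.
That leaves apple.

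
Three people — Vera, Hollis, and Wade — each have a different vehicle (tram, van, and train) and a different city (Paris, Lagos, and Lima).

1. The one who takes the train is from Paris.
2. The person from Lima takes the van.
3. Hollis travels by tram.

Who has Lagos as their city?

With clues 1–3, Vera and Wade are impossible for the one with city Lagos.
That leaves Hollis.

Hollis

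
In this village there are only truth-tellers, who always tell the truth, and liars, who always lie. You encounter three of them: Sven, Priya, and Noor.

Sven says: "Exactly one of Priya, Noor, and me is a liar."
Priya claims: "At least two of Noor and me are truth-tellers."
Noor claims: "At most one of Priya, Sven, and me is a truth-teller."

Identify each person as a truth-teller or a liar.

Sven: liar, Priya: liar, Noor: truth-teller

Consider Sven. Suppose Sven is a truth-teller.
Then no assignment of the remaining roles makes every statement match its speaker's type — contradiction.
So Sven is a liar.
Consider Priya. Suppose Priya is a truth-teller.
Then whichever role Noor has, Noor's statement has the wrong truth value — contradiction.
So Priya is a liar.
With that fixed, Noor's statement is true, so Noor is a truth-teller.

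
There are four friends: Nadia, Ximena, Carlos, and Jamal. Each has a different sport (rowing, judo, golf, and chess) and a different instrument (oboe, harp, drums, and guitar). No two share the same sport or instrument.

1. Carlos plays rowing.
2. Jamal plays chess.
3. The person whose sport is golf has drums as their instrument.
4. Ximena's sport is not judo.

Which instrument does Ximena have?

With clues 1–4, guitar, harp, and oboe are impossible for Ximena's instrument.
That leaves drums.

drums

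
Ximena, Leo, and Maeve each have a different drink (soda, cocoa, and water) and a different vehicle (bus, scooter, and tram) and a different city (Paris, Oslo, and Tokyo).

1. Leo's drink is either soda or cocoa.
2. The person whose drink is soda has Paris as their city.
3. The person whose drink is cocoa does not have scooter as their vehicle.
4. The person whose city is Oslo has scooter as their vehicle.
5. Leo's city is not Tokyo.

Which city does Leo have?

With clues 1–4, Oslo is impossible for Leo's city.
With clues 1–5, Tokyo is impossible for Leo's city.
That leaves Paris.

Paris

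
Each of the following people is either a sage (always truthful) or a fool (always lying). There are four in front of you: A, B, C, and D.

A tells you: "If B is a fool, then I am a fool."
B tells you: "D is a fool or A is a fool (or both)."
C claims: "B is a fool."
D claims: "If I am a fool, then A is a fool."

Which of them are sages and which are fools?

Consider A. Suppose A is a fool.
Then A's own statement would have to be false, but it can't be — contradiction.
So A is a sage.
Consider B. Suppose B is a fool.
Then A's statement comes out false, contradicting A being a sage.
So B is a sage.
With that fixed, C's statement is false, so C is a fool.
Consider D. Suppose D is a sage.
Then B's statement comes out false, contradicting B being a sage.
So D is a fool.

A: sage, B: sage, C: fool, D: fool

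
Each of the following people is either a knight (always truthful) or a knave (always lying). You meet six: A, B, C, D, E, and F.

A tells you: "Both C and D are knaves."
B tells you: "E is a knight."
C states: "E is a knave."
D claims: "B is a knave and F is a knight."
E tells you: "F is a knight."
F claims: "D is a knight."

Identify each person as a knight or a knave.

Consider A. Suppose A is a knight.
Then no assignment of the remaining roles makes every statement match its speaker's type — contradiction.
So A is a knave.
Consider B. Suppose B is a knight.
Then no assignment of the remaining roles makes every statement match its speaker's type — contradiction.
So B is a knave.
Consider C. Suppose C is a knave.
Then no assignment of the remaining roles makes every statement match its speaker's type — contradiction.
So C is a knight.
Consider D. Suppose D is a knight.
Then no assignment of the remaining roles makes every statement match its speaker's type — contradiction.
So D is a knave.
With that fixed, F's statement is false, so F is a knave.
With that fixed, E's statement is false, so E is a knave.

A: knave, B: knave, C: knight, D: knave, E: knave, F: knave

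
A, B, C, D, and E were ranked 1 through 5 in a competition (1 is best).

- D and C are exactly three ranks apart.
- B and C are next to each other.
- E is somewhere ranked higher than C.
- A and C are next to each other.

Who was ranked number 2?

With clues 1–3, B is ruled out for rank 2.
With clues 1–4, A, C, and D are ruled out for rank 2.
So rank 2 is E.

E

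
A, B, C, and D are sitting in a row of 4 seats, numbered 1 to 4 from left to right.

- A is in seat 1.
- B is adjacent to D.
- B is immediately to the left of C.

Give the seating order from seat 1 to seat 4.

From clue 1: A → seat 1.
From clues 1–2: C is in {2,4}.
From clues 1–3: D → seat 2, B → seat 3, C → seat 4.

A, D, B, C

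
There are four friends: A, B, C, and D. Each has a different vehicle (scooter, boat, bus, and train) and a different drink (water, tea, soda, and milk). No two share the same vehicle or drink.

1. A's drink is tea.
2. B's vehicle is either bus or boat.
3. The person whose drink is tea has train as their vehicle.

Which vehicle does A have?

train

With clues 1–3, boat, bus, and scooter are impossible for A's vehicle.
That leaves train.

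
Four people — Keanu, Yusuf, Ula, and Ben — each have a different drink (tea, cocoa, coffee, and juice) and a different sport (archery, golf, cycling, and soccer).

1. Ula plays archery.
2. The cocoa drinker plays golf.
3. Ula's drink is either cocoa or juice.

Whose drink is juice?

Ula

With clues 1–3, Ben, Keanu, and Yusuf are impossible for the one with drink juice.
That leaves Ula.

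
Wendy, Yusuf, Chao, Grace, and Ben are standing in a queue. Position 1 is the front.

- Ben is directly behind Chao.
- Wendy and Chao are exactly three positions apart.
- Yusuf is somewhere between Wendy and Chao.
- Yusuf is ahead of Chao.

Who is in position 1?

With clue 1, Ben is ruled out for position 1.
With clues 1–3, Yusuf is ruled out for position 1.
With clues 1–4, Chao and Grace are ruled out for position 1.
So position 1 is Wendy.

Wendy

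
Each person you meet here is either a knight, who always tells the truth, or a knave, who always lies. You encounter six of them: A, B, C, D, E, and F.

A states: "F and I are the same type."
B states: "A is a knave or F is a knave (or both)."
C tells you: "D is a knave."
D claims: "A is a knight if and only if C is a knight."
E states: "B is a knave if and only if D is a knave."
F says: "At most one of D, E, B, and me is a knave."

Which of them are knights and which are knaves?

Consider A. Suppose A is a knight.
Then no assignment of the remaining roles makes every statement match its speaker's type — contradiction.
So A is a knave.
With that fixed, B's statement is true, so B is a knight.
Consider C. Suppose C is a knight.
Then no assignment of the remaining roles makes every statement match its speaker's type — contradiction.
So C is a knave.
With that fixed, D's statement is true, so D is a knight.
With that fixed, E's statement is true, so E is a knight.
With that fixed, F's statement is true, so F is a knight.

A: knave, B: knight, C: knave, D: knight, E: knight, F: knight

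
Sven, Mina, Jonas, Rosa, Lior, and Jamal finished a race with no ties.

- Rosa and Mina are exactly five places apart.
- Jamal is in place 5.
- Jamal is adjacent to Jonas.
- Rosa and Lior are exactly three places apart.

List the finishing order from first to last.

Mina, Sven, Lior, Jonas, Jamal, Rosa

From clue 1: Mina is in {1,6}.
From clues 1–2: Jamal → place 5.
From clues 1–3: Jonas → place 4.
From clues 1–4: Mina → place 1, Sven → place 2, Lior → place 3, Rosa → place 6.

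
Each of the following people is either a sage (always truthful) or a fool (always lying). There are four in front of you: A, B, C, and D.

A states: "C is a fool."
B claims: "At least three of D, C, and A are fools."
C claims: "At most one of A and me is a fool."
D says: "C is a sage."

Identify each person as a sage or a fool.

A: fool, B: fool, C: sage, D: sage

Consider A. Suppose A is a sage.
Then no assignment of the remaining roles makes every statement match its speaker's type — contradiction.
So A is a fool.
Consider B. Suppose B is a sage.
Then no assignment of the remaining roles makes every statement match its speaker's type — contradiction.
So B is a fool.
Consider C. Suppose C is a fool.
Then A's statement comes out true, contradicting A being a fool.
So C is a sage.
With that fixed, D's statement is true, so D is a sage.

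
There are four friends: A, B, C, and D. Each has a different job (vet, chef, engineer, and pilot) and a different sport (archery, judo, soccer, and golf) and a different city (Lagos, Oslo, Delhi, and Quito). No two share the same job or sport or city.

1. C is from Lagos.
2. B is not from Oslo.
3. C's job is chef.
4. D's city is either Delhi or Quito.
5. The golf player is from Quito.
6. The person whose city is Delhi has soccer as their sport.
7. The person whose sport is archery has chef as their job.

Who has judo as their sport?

A

With clues 1–6, B and D are impossible for the one with sport judo.
With clues 1–7, C is impossible for the one with sport judo.
That leaves A.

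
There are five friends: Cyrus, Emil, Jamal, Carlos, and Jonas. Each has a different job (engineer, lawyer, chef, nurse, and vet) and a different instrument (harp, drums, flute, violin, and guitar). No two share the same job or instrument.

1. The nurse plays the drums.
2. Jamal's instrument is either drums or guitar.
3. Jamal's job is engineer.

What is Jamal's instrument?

With clues 1–2, flute, harp, and violin are impossible for Jamal's instrument.
With clues 1–3, drums is impossible for Jamal's instrument.
That leaves guitar.

guitar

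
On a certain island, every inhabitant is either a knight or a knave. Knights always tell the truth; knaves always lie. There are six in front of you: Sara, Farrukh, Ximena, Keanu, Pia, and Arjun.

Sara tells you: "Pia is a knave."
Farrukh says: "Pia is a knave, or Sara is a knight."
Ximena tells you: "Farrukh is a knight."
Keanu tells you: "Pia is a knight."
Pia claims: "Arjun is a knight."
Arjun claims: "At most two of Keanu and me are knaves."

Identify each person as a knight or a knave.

Regardless of anyone's role, Arjun's statement is true, so Arjun is a knight.
With that fixed, Pia's statement is true, so Pia is a knight.
With that fixed, Sara's statement is false, so Sara is a knave.
With that fixed, Farrukh's statement is false, so Farrukh is a knave.
With that fixed, Ximena's statement is false, so Ximena is a knave.
With that fixed, Keanu's statement is true, so Keanu is a knight.

Sara: knave, Farrukh: knave, Ximena: knave, Keanu: knight, Pia: knight, Arjun: knight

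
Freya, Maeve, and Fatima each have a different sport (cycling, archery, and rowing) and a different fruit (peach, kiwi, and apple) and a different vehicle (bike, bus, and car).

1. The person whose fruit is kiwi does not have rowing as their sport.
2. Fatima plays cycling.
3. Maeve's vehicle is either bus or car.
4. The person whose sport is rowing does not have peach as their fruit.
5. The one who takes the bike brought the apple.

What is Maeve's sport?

archery

With clues 1–2, cycling is impossible for Maeve's sport.
With clues 1–5, rowing is impossible for Maeve's sport.
That leaves archery.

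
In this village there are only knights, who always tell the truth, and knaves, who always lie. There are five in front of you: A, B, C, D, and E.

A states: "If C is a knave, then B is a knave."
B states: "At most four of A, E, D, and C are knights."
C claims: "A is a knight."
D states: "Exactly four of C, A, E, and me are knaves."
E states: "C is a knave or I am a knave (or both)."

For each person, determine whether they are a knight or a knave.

A: knave, B: knight, C: knave, D: knave, E: knight

Regardless of anyone's role, B's statement is true, so B is a knight.
Consider A. Suppose A is a knight.
Then no assignment of the remaining roles makes every statement match its speaker's type — contradiction.
So A is a knave.
With that fixed, C's statement is false, so C is a knave.
With that fixed, E's statement is true, so E is a knight.
With that fixed, D's statement is false, so D is a knave.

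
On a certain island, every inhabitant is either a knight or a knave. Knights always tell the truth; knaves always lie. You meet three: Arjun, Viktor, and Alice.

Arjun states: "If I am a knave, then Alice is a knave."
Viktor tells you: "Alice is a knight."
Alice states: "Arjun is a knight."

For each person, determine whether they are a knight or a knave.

Consider Arjun. Suppose Arjun is a knave.
Then no assignment of the remaining roles makes every statement match its speaker's type — contradiction.
So Arjun is a knight.
With that fixed, Alice's statement is true, so Alice is a knight.
With that fixed, Viktor's statement is true, so Viktor is a knight.

Arjun: knight, Viktor: knight, Alice: knight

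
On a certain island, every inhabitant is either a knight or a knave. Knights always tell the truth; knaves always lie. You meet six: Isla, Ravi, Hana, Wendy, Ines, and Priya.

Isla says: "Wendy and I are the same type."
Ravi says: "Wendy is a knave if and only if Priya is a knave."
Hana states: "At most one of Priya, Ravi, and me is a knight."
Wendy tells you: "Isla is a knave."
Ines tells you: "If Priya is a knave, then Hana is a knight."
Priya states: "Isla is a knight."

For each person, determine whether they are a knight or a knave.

Isla: knave, Ravi: knave, Hana: knight, Wendy: knight, Ines: knight, Priya: knave

Consider Isla. Suppose Isla is a knight.
Then no assignment of the remaining roles makes every statement match its speaker's type — contradiction.
So Isla is a knave.
With that fixed, Wendy's statement is true, so Wendy is a knight.
With that fixed, Priya's statement is false, so Priya is a knave.
With that fixed, Ravi's statement is false, so Ravi is a knave.
With that fixed, Hana's statement is true, so Hana is a knight.
With that fixed, Ines's statement is true, so Ines is a knight.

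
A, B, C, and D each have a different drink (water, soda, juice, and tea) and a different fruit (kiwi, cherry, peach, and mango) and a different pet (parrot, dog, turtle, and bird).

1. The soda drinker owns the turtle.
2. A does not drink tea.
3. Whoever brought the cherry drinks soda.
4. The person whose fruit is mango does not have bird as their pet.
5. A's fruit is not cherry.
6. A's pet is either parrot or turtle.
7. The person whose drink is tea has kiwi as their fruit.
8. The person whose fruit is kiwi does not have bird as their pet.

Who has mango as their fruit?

A

With clues 1–8, B, C, and D are impossible for the one with fruit mango.
That leaves A.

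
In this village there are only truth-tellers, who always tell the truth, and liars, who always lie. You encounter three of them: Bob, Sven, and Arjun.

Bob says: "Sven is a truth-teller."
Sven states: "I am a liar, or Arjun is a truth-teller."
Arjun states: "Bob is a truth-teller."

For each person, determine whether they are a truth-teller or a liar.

Consider Bob. Suppose Bob is a liar.
Then no assignment of the remaining roles makes every statement match its speaker's type — contradiction.
So Bob is a truth-teller.
With that fixed, Arjun's statement is true, so Arjun is a truth-teller.
With that fixed, Sven's statement is true, so Sven is a truth-teller.

Bob: truth-teller, Sven: truth-teller, Arjun: truth-teller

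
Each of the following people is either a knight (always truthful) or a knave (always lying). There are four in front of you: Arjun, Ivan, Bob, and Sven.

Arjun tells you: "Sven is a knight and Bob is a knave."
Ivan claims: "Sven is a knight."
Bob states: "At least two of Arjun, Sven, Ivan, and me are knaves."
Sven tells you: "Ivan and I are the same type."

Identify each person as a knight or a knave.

Arjun: knight, Ivan: knight, Bob: knave, Sven: knight

Consider Arjun. Suppose Arjun is a knave.
Then no assignment of the remaining roles makes every statement match its speaker's type — contradiction.
So Arjun is a knight.
Consider Ivan. Suppose Ivan is a knave.
Then whichever role Sven has, Sven's statement has the wrong truth value — contradiction.
So Ivan is a knight.
Consider Bob. Suppose Bob is a knight.
Then Arjun's statement comes out false, contradicting Arjun being a knight.
So Bob is a knave.
Consider Sven. Suppose Sven is a knave.
Then Arjun's statement comes out false, contradicting Arjun being a knight.
So Sven is a knight.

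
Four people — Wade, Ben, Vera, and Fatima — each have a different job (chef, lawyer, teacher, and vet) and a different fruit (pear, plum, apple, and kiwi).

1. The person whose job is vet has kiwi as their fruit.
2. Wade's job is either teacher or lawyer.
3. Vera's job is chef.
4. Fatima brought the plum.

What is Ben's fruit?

kiwi

With clues 1–4, apple, pear, and plum are impossible for Ben's fruit.
That leaves kiwi.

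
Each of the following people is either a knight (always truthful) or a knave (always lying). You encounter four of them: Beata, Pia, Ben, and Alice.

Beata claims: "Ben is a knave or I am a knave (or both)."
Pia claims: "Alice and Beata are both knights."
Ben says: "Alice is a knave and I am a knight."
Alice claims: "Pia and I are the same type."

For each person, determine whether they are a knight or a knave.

Beata: knight, Pia: knight, Ben: knave, Alice: knight

Consider Beata. Suppose Beata is a knave.
Then Beata's own statement would have to be false, but it can't be — contradiction.
So Beata is a knight.
Consider Pia. Suppose Pia is a knave.
Then whichever role Alice has, Alice's statement has the wrong truth value — contradiction.
So Pia is a knight.
Consider Ben. Suppose Ben is a knight.
Then Beata's statement comes out false, contradicting Beata being a knight.
So Ben is a knave.
Consider Alice. Suppose Alice is a knave.
Then Pia's statement comes out false, contradicting Pia being a knight.
So Alice is a knight.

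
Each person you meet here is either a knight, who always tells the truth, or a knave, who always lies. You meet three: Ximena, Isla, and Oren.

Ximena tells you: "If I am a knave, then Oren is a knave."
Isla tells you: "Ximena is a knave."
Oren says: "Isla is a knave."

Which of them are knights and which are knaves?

Ximena: knight, Isla: knave, Oren: knight

Consider Ximena. Suppose Ximena is a knave.
Then no assignment of the remaining roles makes every statement match its speaker's type — contradiction.
So Ximena is a knight.
With that fixed, Isla's statement is false, so Isla is a knave.
With that fixed, Oren's statement is true, so Oren is a knight.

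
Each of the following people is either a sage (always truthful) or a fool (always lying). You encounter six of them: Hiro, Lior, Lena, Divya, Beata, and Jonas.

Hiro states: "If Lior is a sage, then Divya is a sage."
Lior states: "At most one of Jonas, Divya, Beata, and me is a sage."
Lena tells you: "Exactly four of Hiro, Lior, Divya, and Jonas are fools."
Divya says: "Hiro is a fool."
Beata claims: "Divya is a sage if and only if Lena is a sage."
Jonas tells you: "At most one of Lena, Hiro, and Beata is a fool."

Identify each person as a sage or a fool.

Consider Hiro. Suppose Hiro is a fool.
Then no assignment of the remaining roles makes every statement match its speaker's type — contradiction.
So Hiro is a sage.
With that fixed, Lena's statement is false, so Lena is a fool.
With that fixed, Divya's statement is false, so Divya is a fool.
With that fixed, Beata's statement is true, so Beata is a sage.
With that fixed, Jonas's statement is true, so Jonas is a sage.
With that fixed, Lior's statement is false, so Lior is a fool.

Hiro: sage, Lior: fool, Lena: fool, Divya: fool, Beata: sage, Jonas: sage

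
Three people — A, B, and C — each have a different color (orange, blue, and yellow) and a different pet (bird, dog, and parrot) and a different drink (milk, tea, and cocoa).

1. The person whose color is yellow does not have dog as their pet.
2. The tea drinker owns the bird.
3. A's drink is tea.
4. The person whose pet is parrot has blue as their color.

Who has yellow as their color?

A

With clues 1–4, B and C are impossible for the one with color yellow.
That leaves A.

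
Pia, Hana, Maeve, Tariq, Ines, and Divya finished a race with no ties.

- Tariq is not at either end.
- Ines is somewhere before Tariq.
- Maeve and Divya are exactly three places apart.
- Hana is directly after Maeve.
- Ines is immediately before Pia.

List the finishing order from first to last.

Ines, Pia, Maeve, Hana, Tariq, Divya

From clue 1: Tariq is in {2,3,4,5}.
From clues 1–4: Ines is in {1,2,3}.
From clues 1–5: Ines → place 1, Pia → place 2, Maeve → place 3, Hana → place 4, Tariq → place 5, Divya → place 6.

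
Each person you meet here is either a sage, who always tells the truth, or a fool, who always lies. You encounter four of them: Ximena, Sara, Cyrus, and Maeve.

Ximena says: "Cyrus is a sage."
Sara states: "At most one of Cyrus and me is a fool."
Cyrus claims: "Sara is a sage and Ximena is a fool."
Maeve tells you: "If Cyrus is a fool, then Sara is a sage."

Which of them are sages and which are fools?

Consider Ximena. Suppose Ximena is a sage.
Then no assignment of the remaining roles makes every statement match its speaker's type — contradiction.
So Ximena is a fool.
Consider Sara. Suppose Sara is a sage.
Then no assignment of the remaining roles makes every statement match its speaker's type — contradiction.
So Sara is a fool.
With that fixed, Cyrus's statement is false, so Cyrus is a fool.
With that fixed, Maeve's statement is false, so Maeve is a fool.

Ximena: fool, Sara: fool, Cyrus: fool, Maeve: fool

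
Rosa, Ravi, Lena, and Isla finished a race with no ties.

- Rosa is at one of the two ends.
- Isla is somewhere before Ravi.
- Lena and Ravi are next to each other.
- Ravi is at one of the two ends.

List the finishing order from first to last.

Rosa, Isla, Lena, Ravi

From clue 1: Rosa is in {1,4}.
From clues 1–4: Rosa → place 1, Isla → place 2, Lena → place 3, Ravi → place 4.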